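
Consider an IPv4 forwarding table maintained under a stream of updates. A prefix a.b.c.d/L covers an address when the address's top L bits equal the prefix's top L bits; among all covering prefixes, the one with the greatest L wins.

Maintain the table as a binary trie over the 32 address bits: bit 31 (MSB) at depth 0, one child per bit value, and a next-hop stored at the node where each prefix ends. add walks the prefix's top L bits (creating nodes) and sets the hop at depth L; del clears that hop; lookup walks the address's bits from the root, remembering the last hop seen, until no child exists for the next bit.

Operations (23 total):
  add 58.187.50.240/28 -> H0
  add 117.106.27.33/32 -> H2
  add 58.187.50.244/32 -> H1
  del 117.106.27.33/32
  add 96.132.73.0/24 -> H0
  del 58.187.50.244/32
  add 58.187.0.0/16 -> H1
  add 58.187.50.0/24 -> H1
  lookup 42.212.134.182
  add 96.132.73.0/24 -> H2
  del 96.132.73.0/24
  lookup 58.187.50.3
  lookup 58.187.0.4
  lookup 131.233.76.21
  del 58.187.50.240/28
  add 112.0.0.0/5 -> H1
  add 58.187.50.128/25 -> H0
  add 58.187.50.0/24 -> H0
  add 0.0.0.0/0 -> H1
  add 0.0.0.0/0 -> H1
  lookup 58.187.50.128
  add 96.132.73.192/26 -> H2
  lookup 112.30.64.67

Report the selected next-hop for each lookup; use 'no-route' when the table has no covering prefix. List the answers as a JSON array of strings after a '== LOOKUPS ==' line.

Process each operation:
  + 58.187.50.240/28 (H0) depth=28
  + 117.106.27.33/32 (H2) depth=32
  + 58.187.50.244/32 (H1) depth=32
  - 117.106.27.33/32 clear@32
  + 96.132.73.0/24 (H0) depth=24
  - 58.187.50.244/32 clear@32
  + 58.187.0.0/16 (H1) depth=16
  + 58.187.50.0/24 (H1) depth=24
  lookup 42.212.134.182: bits 001 walk d0:-→d1:-→d2:-→d3:- -> no-route
  + 96.132.73.0/24 (H2) depth=24
  - 96.132.73.0/24 clear@24
  lookup 58.187.50.3: bits 001110101011101100110010 walk d0:-→d1:-→d2:-→d3:-→d4:-→d5:-→d6:-→d7:-→d8:-→d9:-→d10:-→d11:-→d12:-→d13:-→d14:-→d15:-→d16:H1→d17:-→d18:-→d19:-→d20:-→d21:-→d22:-→d23:-→d24:H1 -> H1
  lookup 58.187.0.4: bits 001110101011101100 walk d0:-→d1:-→d2:-→d3:-→d4:-→d5:-→d6:-→d7:-→d8:-→d9:-→d10:-→d11:-→d12:-→d13:-→d14:-→d15:-→d16:H1→d17:-→d18:- -> H1
  lookup 131.233.76.21: bits ε walk d0:- -> no-route
  - 58.187.50.240/28 clear@28
  + 112.0.0.0/5 (H1) depth=5
  + 58.187.50.128/25 (H0) depth=25
  + 58.187.50.0/24 (H0) depth=24
  + 0.0.0.0/0 (H1) depth=0
  + 0.0.0.0/0 (H1) depth=0
  lookup 58.187.50.128: bits 0011101010111011001100101 walk d0:H1→d1:-→d2:-→d3:-→d4:-→d5:-→d6:-→d7:-→d8:-→d9:-→d10:-→d11:-→d12:-→d13:-→d14:-→d15:-→d16:H1→d17:-→d18:-→d19:-→d20:-→d21:-→d22:-→d23:-→d24:H0→d25:H0 -> H0
  + 96.132.73.192/26 (H2) depth=26
  lookup 112.30.64.67: bits 01110 walk d0:H1→d1:-→d2:-→d3:-→d4:-→d5:H1 -> H1

== LOOKUPS ==
["no-route","H1","H1","no-route","H0","H1"]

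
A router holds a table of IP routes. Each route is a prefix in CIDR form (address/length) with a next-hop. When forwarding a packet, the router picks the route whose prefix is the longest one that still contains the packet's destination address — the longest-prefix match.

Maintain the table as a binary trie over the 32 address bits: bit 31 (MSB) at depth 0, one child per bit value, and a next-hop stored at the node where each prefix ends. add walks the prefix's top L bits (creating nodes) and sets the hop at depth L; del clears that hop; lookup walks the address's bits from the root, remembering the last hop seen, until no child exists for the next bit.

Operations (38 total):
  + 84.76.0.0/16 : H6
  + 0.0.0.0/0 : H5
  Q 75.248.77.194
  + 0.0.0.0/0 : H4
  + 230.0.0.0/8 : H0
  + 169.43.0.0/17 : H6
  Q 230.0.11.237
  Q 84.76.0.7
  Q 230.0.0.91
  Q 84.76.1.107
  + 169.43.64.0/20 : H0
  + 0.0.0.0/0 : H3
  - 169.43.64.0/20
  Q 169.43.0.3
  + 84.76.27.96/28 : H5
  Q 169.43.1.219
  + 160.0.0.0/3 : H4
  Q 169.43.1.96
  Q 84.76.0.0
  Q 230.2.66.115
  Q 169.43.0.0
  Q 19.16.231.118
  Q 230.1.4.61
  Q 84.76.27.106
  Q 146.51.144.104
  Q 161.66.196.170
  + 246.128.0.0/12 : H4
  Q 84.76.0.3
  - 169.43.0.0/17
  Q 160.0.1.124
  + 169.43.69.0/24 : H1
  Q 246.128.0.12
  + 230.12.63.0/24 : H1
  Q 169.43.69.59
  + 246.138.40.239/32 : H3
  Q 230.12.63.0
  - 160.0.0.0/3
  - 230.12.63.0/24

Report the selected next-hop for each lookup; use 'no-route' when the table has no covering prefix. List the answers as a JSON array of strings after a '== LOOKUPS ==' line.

Apply in order:
  add 84.76.0.0/16 -> H6 at depth 16
  add 0.0.0.0/0 -> H5 at depth 0
  lookup 75.248.77.194: bits 010 walk d0:H5→d1:-→d2:-→d3:- -> H5
  add 0.0.0.0/0 -> H4 at depth 0
  add 230.0.0.0/8 -> H0 at depth 8
  add 169.43.0.0/17 -> H6 at depth 17
  lookup 230.0.11.237: bits 11100110 walk d0:H4→d1:-→d2:-→d3:-→d4:-→d5:-→d6:-→d7:-→d8:H0 -> H0
  lookup 84.76.0.7: bits 0101010001001100 walk d0:H4→d1:-→d2:-→d3:-→d4:-→d5:-→d6:-→d7:-→d8:-→d9:-→d10:-→d11:-→d12:-→d13:-→d14:-→d15:-→d16:H6 -> H6
  lookup 230.0.0.91: bits 11100110 walk d0:H4→d1:-→d2:-→d3:-→d4:-→d5:-→d6:-→d7:-→d8:H0 -> H0
  lookup 84.76.1.107: bits 0101010001001100 walk d0:H4→d1:-→d2:-→d3:-→d4:-→d5:-→d6:-→d7:-→d8:-→d9:-→d10:-→d11:-→d12:-→d13:-→d14:-→d15:-→d16:H6 -> H6
  add 169.43.64.0/20 -> H0 at depth 20
  add 0.0.0.0/0 -> H3 at depth 0
  del 169.43.64.0/20 (clear depth 20)
  lookup 169.43.0.3: bits 10101001001010110 walk d0:H3→d1:-→d2:-→d3:-→d4:-→d5:-→d6:-→d7:-→d8:-→d9:-→d10:-→d11:-→d12:-→d13:-→d14:-→d15:-→d16:-→d17:H6 -> H6
  add 84.76.27.96/28 -> H5 at depth 28
  lookup 169.43.1.219: bits 10101001001010110 walk d0:H3→d1:-→d2:-→d3:-→d4:-→d5:-→d6:-→d7:-→d8:-→d9:-→d10:-→d11:-→d12:-→d13:-→d14:-→d15:-→d16:-→d17:H6 -> H6
  add 160.0.0.0/3 -> H4 at depth 3
  lookup 169.43.1.96: bits 10101001001010110 walk d0:H3→d1:-→d2:-→d3:H4→d4:-→d5:-→d6:-→d7:-→d8:-→d9:-→d10:-→d11:-→d12:-→d13:-→d14:-→d15:-→d16:-→d17:H6 -> H6
  lookup 84.76.0.0: bits 0101010001001100000 walk d0:H3→d1:-→d2:-→d3:-→d4:-→d5:-→d6:-→d7:-→d8:-→d9:-→d10:-→d11:-→d12:-→d13:-→d14:-→d15:-→d16:H6→d17:-→d18:-→d19:- -> H6
  lookup 230.2.66.115: bits 11100110 walk d0:H3→d1:-→d2:-→d3:-→d4:-→d5:-→d6:-→d7:-→d8:H0 -> H0
  lookup 169.43.0.0: bits 10101001001010110 walk d0:H3→d1:-→d2:-→d3:H4→d4:-→d5:-→d6:-→d7:-→d8:-→d9:-→d10:-→d11:-→d12:-→d13:-→d14:-→d15:-→d16:-→d17:H6 -> H6
  lookup 19.16.231.118: bits 0 walk d0:H3→d1:- -> H3
  lookup 230.1.4.61: bits 11100110 walk d0:H3→d1:-→d2:-→d3:-→d4:-→d5:-→d6:-→d7:-→d8:H0 -> H0
  lookup 84.76.27.106: bits 0101010001001100000110110110 walk d0:H3→d1:-→d2:-→d3:-→d4:-→d5:-→d6:-→d7:-→d8:-→d9:-→d10:-→d11:-→d12:-→d13:-→d14:-→d15:-→d16:H6→d17:-→d18:-→d19:-→d20:-→d21:-→d22:-→d23:-→d24:-→d25:-→d26:-→d27:-→d28:H5 -> H5
  lookup 146.51.144.104: bits 10 walk d0:H3→d1:-→d2:- -> H3
  lookup 161.66.196.170: bits 1010 walk d0:H3→d1:-→d2:-→d3:H4→d4:- -> H4
  add 246.128.0.0/12 -> H4 at depth 12
  lookup 84.76.0.3: bits 0101010001001100000 walk d0:H3→d1:-→d2:-→d3:-→d4:-→d5:-→d6:-→d7:-→d8:-→d9:-→d10:-→d11:-→d12:-→d13:-→d14:-→d15:-→d16:H6→d17:-→d18:-→d19:- -> H6
  del 169.43.0.0/17 (clear depth 17)
  lookup 160.0.1.124: bits 1010 walk d0:H3→d1:-→d2:-→d3:H4→d4:- -> H4
  add 169.43.69.0/24 -> H1 at depth 24
  lookup 246.128.0.12: bits 111101101000 walk d0:H3→d1:-→d2:-→d3:-→d4:-→d5:-→d6:-→d7:-→d8:-→d9:-→d10:-→d11:-→d12:H4 -> H4
  add 230.12.63.0/24 -> H1 at depth 24
  lookup 169.43.69.59: bits 101010010010101101000101 walk d0:H3→d1:-→d2:-→d3:H4→d4:-→d5:-→d6:-→d7:-→d8:-→d9:-→d10:-→d11:-→d12:-→d13:-→d14:-→d15:-→d16:-→d17:-→d18:-→d19:-→d20:-→d21:-→d22:-→d23:-→d24:H1 -> H1
  add 246.138.40.239/32 -> H3 at depth 32
  lookup 230.12.63.0: bits 111001100000110000111111 walk d0:H3→d1:-→d2:-→d3:-→d4:-→d5:-→d6:-→d7:-→d8:H0→d9:-→d10:-→d11:-→d12:-→d13:-→d14:-→d15:-→d16:-→d17:-→d18:-→d19:-→d20:-→d21:-→d22:-→d23:-→d24:H1 -> H1
  del 160.0.0.0/3 (clear depth 3)
  del 230.12.63.0/24 (clear depth 24)

== LOOKUPS ==
["H5","H0","H6","H0","H6","H6","H6","H6","H6","H0","H6","H3","H0","H5","H3","H4","H6","H4","H4","H1","H1"]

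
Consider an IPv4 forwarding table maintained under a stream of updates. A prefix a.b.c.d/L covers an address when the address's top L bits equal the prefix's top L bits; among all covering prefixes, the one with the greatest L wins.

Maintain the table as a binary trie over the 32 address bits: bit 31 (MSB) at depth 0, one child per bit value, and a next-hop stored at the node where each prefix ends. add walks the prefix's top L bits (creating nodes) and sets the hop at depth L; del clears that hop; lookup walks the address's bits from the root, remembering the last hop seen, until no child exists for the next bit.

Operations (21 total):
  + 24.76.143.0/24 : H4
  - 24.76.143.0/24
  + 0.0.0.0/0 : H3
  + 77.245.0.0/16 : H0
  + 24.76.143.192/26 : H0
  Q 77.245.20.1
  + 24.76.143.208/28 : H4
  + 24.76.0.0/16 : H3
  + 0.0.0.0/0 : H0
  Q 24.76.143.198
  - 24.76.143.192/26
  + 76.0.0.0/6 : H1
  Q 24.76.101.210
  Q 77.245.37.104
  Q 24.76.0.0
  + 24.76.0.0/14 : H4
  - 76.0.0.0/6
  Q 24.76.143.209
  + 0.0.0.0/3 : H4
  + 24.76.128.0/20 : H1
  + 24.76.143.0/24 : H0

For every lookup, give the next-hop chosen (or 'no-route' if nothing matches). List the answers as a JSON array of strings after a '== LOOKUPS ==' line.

Apply in order:
  + 24.76.143.0/24 (H4) depth=24
  - 24.76.143.0/24 clear@24
  + 0.0.0.0/0 (H3) depth=0
  + 77.245.0.0/16 (H0) depth=16
  + 24.76.143.192/26 (H0) depth=26
  ? 77.245.20.1  path d0:H3→d1:-→d2:-→d3:-→d4:-→d5:-→d6:-→d7:-→d8:-→d9:-→d10:-→d11:-→d12:-→d13:-→d14:-→d15:-→d16:H0  best=H0
  + 24.76.143.208/28 (H4) depth=28
  + 24.76.0.0/16 (H3) depth=16
  + 0.0.0.0/0 (H0) depth=0
  ? 24.76.143.198  path d0:H0→d1:-→d2:-→d3:-→d4:-→d5:-→d6:-→d7:-→d8:-→d9:-→d10:-→d11:-→d12:-→d13:-→d14:-→d15:-→d16:H3→d17:-→d18:-→d19:-→d20:-→d21:-→d22:-→d23:-→d24:-→d25:-→d26:H0→d27:-  best=H0
  - 24.76.143.192/26 clear@26
  + 76.0.0.0/6 (H1) depth=6
  ? 24.76.101.210  path d0:H0→d1:-→d2:-→d3:-→d4:-→d5:-→d6:-→d7:-→d8:-→d9:-→d10:-→d11:-→d12:-→d13:-→d14:-→d15:-→d16:H3  best=H3
  ? 77.245.37.104  path d0:H0→d1:-→d2:-→d3:-→d4:-→d5:-→d6:H1→d7:-→d8:-→d9:-→d10:-→d11:-→d12:-→d13:-→d14:-→d15:-→d16:H0  best=H0
  ? 24.76.0.0  path d0:H0→d1:-→d2:-→d3:-→d4:-→d5:-→d6:-→d7:-→d8:-→d9:-→d10:-→d11:-→d12:-→d13:-→d14:-→d15:-→d16:H3  best=H3
  + 24.76.0.0/14 (H4) depth=14
  - 76.0.0.0/6 clear@6
  ? 24.76.143.209  path d0:H0→d1:-→d2:-→d3:-→d4:-→d5:-→d6:-→d7:-→d8:-→d9:-→d10:-→d11:-→d12:-→d13:-→d14:H4→d15:-→d16:H3→d17:-→d18:-→d19:-→d20:-→d21:-→d22:-→d23:-→d24:-→d25:-→d26:-→d27:-→d28:H4  best=H4
  + 0.0.0.0/3 (H4) depth=3
  + 24.76.128.0/20 (H1) depth=20
  + 24.76.143.0/24 (H0) depth=24

== LOOKUPS ==
["H0","H0","H3","H0","H3","H4"]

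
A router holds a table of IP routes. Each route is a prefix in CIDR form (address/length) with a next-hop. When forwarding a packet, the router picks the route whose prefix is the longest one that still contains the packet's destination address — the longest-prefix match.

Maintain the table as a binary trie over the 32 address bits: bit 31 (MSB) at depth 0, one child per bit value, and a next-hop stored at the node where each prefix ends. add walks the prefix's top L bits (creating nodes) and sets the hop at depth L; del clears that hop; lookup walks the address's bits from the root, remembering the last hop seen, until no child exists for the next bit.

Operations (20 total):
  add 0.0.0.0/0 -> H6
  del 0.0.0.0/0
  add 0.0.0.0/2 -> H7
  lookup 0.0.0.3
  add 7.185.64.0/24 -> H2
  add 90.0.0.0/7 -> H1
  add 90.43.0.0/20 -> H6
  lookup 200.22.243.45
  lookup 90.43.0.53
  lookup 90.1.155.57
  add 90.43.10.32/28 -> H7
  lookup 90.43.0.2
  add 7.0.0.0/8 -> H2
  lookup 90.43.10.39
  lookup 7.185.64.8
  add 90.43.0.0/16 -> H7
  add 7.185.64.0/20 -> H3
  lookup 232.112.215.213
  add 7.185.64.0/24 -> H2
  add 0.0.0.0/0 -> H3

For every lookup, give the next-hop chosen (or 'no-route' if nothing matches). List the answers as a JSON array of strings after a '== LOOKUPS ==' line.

Trace:
  + 0.0.0.0/0 (H6) depth=0
  - 0.0.0.0/0 clear@0
  + 0.0.0.0/2 (H7) depth=2
  lookup 0.0.0.3: bits 00 walk d0:-→d1:-→d2:H7 -> H7
  + 7.185.64.0/24 (H2) depth=24
  + 90.0.0.0/7 (H1) depth=7
  + 90.43.0.0/20 (H6) depth=20
  lookup 200.22.243.45: bits ε walk d0:- -> no-route
  lookup 90.43.0.53: bits 01011010001010110000 walk d0:-→d1:-→d2:-→d3:-→d4:-→d5:-→d6:-→d7:H1→d8:-→d9:-→d10:-→d11:-→d12:-→d13:-→d14:-→d15:-→d16:-→d17:-→d18:-→d19:-→d20:H6 -> H6
  lookup 90.1.155.57: bits 0101101000 walk d0:-→d1:-→d2:-→d3:-→d4:-→d5:-→d6:-→d7:H1→d8:-→d9:-→d10:- -> H1
  + 90.43.10.32/28 (H7) depth=28
  lookup 90.43.0.2: bits 01011010001010110000 walk d0:-→d1:-→d2:-→d3:-→d4:-→d5:-→d6:-→d7:H1→d8:-→d9:-→d10:-→d11:-→d12:-→d13:-→d14:-→d15:-→d16:-→d17:-→d18:-→d19:-→d20:H6 -> H6
  + 7.0.0.0/8 (H2) depth=8
  lookup 90.43.10.39: bits 0101101000101011000010100010 walk d0:-→d1:-→d2:-→d3:-→d4:-→d5:-→d6:-→d7:H1→d8:-→d9:-→d10:-→d11:-→d12:-→d13:-→d14:-→d15:-→d16:-→d17:-→d18:-→d19:-→d20:H6→d21:-→d22:-→d23:-→d24:-→d25:-→d26:-→d27:-→d28:H7 -> H7
  lookup 7.185.64.8: bits 000001111011100101000000 walk d0:-→d1:-→d2:H7→d3:-→d4:-→d5:-→d6:-→d7:-→d8:H2→d9:-→d10:-→d11:-→d12:-→d13:-→d14:-→d15:-→d16:-→d17:-→d18:-→d19:-→d20:-→d21:-→d22:-→d23:-→d24:H2 -> H2
  + 90.43.0.0/16 (H7) depth=16
  + 7.185.64.0/20 (H3) depth=20
  lookup 232.112.215.213: bits ε walk d0:- -> no-route
  + 7.185.64.0/24 (H2) depth=24
  + 0.0.0.0/0 (H3) depth=0

== LOOKUPS ==
["H7","no-route","H6","H1","H6","H7","H2","no-route"]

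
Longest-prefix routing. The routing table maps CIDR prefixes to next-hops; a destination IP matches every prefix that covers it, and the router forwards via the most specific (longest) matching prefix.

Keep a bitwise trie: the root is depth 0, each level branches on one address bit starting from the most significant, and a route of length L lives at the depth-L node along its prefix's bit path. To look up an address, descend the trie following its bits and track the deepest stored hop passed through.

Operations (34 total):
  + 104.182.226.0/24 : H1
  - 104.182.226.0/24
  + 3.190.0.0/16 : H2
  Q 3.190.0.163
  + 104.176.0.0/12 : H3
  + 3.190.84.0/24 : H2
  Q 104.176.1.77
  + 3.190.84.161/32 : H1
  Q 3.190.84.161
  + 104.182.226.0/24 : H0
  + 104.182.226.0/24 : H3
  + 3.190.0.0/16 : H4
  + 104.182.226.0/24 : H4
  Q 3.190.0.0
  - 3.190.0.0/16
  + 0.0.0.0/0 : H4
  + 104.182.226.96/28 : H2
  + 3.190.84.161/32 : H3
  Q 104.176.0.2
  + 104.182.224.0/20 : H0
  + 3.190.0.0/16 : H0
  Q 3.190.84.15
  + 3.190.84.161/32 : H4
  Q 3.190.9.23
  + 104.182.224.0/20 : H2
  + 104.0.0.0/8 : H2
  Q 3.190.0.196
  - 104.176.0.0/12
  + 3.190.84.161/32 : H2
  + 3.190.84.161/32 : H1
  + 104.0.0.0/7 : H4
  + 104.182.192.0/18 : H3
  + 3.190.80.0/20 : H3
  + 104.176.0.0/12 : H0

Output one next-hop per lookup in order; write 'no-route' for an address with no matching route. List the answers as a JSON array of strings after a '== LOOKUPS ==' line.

Apply in order:
  + 104.182.226.0/24 (H1) depth=24
  del 104.182.226.0/24 (clear depth 24)
  + 3.190.0.0/16 (H2) depth=16
  lookup 3.190.0.163: bits 0000001110111110 walk d0:-→d1:-→d2:-→d3:-→d4:-→d5:-→d6:-→d7:-→d8:-→d9:-→d10:-→d11:-→d12:-→d13:-→d14:-→d15:-→d16:H2 -> H2
  + 104.176.0.0/12 (H3) depth=12
  + 3.190.84.0/24 (H2) depth=24
  lookup 104.176.1.77: bits 0110100010110 walk d0:-→d1:-→d2:-→d3:-→d4:-→d5:-→d6:-→d7:-→d8:-→d9:-→d10:-→d11:-→d12:H3→d13:- -> H3
  + 3.190.84.161/32 (H1) depth=32
  lookup 3.190.84.161: bits 00000011101111100101010010100001 walk d0:-→d1:-→d2:-→d3:-→d4:-→d5:-→d6:-→d7:-→d8:-→d9:-→d10:-→d11:-→d12:-→d13:-→d14:-→d15:-→d16:H2→d17:-→d18:-→d19:-→d20:-→d21:-→d22:-→d23:-→d24:H2→d25:-→d26:-→d27:-→d28:-→d29:-→d30:-→d31:-→d32:H1 -> H1
  + 104.182.226.0/24 (H0) depth=24
  + 104.182.226.0/24 (H3) depth=24
  + 3.190.0.0/16 (H4) depth=16
  + 104.182.226.0/24 (H4) depth=24
  lookup 3.190.0.0: bits 00000011101111100 walk d0:-→d1:-→d2:-→d3:-→d4:-→d5:-→d6:-→d7:-→d8:-→d9:-→d10:-→d11:-→d12:-→d13:-→d14:-→d15:-→d16:H4→d17:- -> H4
  del 3.190.0.0/16 (clear depth 16)
  + 0.0.0.0/0 (H4) depth=0
  + 104.182.226.96/28 (H2) depth=28
  + 3.190.84.161/32 (H3) depth=32
  lookup 104.176.0.2: bits 0110100010110 walk d0:H4→d1:-→d2:-→d3:-→d4:-→d5:-→d6:-→d7:-→d8:-→d9:-→d10:-→d11:-→d12:H3→d13:- -> H3
  + 104.182.224.0/20 (H0) depth=20
  + 3.190.0.0/16 (H0) depth=16
  lookup 3.190.84.15: bits 000000111011111001010100 walk d0:H4→d1:-→d2:-→d3:-→d4:-→d5:-→d6:-→d7:-→d8:-→d9:-→d10:-→d11:-→d12:-→d13:-→d14:-→d15:-→d16:H0→d17:-→d18:-→d19:-→d20:-→d21:-→d22:-→d23:-→d24:H2 -> H2
  + 3.190.84.161/32 (H4) depth=32
  lookup 3.190.9.23: bits 00000011101111100 walk d0:H4→d1:-→d2:-→d3:-→d4:-→d5:-→d6:-→d7:-→d8:-→d9:-→d10:-→d11:-→d12:-→d13:-→d14:-→d15:-→d16:H0→d17:- -> H0
  + 104.182.224.0/20 (H2) depth=20
  + 104.0.0.0/8 (H2) depth=8
  lookup 3.190.0.196: bits 00000011101111100 walk d0:H4→d1:-→d2:-→d3:-→d4:-→d5:-→d6:-→d7:-→d8:-→d9:-→d10:-→d11:-→d12:-→d13:-→d14:-→d15:-→d16:H0→d17:- -> H0
  del 104.176.0.0/12 (clear depth 12)
  + 3.190.84.161/32 (H2) depth=32
  + 3.190.84.161/32 (H1) depth=32
  + 104.0.0.0/7 (H4) depth=7
  + 104.182.192.0/18 (H3) depth=18
  + 3.190.80.0/20 (H3) depth=20
  + 104.176.0.0/12 (H0) depth=12

== LOOKUPS ==
["H2","H3","H1","H4","H3","H2","H0","H0"]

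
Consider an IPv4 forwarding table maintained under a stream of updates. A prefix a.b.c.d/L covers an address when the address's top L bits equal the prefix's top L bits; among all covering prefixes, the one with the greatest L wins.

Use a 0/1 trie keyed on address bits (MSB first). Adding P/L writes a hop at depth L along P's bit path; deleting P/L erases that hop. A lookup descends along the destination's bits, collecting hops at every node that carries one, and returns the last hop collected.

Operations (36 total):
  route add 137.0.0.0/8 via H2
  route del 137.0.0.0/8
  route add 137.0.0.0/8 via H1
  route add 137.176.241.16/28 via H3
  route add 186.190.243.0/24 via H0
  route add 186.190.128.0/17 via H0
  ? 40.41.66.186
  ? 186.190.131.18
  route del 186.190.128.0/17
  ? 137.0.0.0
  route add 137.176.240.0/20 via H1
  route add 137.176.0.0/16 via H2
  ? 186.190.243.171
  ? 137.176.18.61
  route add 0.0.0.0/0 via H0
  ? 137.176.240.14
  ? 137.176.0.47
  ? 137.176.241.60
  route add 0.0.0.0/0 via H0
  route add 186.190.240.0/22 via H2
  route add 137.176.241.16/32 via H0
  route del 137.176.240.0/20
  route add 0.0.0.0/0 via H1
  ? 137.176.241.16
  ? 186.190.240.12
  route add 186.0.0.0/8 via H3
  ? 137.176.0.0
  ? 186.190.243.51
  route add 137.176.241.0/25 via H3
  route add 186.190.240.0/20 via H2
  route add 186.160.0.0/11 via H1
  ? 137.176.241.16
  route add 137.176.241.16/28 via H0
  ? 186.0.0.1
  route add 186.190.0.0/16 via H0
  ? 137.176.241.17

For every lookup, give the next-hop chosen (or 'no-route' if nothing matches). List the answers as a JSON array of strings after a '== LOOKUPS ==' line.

Apply in order:
  add 137.0.0.0/8 -> H2 at depth 8
  del 137.0.0.0/8 (clear depth 8)
  add 137.0.0.0/8 -> H1 at depth 8
  add 137.176.241.16/28 -> H3 at depth 28
  add 186.190.243.0/24 -> H0 at depth 24
  add 186.190.128.0/17 -> H0 at depth 17
  Q 40.41.66.186: descend ε ; hops seen [∅] ; pick no-route
  Q 186.190.131.18: descend 10111010101111101 ; hops seen [H0] ; pick H0
  del 186.190.128.0/17 (clear depth 17)
  Q 137.0.0.0: descend 10001001 ; hops seen [H1] ; pick H1
  add 137.176.240.0/20 -> H1 at depth 20
  add 137.176.0.0/16 -> H2 at depth 16
  Q 186.190.243.171: descend 101110101011111011110011 ; hops seen [H0] ; pick H0
  Q 137.176.18.61: descend 1000100110110000 ; hops seen [H1,H2] ; pick H2
  add 0.0.0.0/0 -> H0 at depth 0
  Q 137.176.240.14: descend 10001001101100001111000 ; hops seen [H0,H1,H2,H1] ; pick H1
  Q 137.176.0.47: descend 1000100110110000 ; hops seen [H0,H1,H2] ; pick H2
  Q 137.176.241.60: descend 10001001101100001111000100 ; hops seen [H0,H1,H2,H1] ; pick H1
  add 0.0.0.0/0 -> H0 at depth 0
  add 186.190.240.0/22 -> H2 at depth 22
  add 137.176.241.16/32 -> H0 at depth 32
  del 137.176.240.0/20 (clear depth 20)
  add 0.0.0.0/0 -> H1 at depth 0
  Q 137.176.241.16: descend 10001001101100001111000100010000 ; hops seen [H1,H1,H2,H3,H0] ; pick H0
  Q 186.190.240.12: descend 1011101010111110111100 ; hops seen [H1,H2] ; pick H2
  add 186.0.0.0/8 -> H3 at depth 8
  Q 137.176.0.0: descend 1000100110110000 ; hops seen [H1,H1,H2] ; pick H2
  Q 186.190.243.51: descend 101110101011111011110011 ; hops seen [H1,H3,H2,H0] ; pick H0
  add 137.176.241.0/25 -> H3 at depth 25
  add 186.190.240.0/20 -> H2 at depth 20
  add 186.160.0.0/11 -> H1 at depth 11
  Q 137.176.241.16: descend 10001001101100001111000100010000 ; hops seen [H1,H1,H2,H3,H3,H0] ; pick H0
  add 137.176.241.16/28 -> H0 at depth 28
  Q 186.0.0.1: descend 10111010 ; hops seen [H1,H3] ; pick H3
  add 186.190.0.0/16 -> H0 at depth 16
  Q 137.176.241.17: descend 1000100110110000111100010001000 ; hops seen [H1,H1,H2,H3,H0] ; pick H0

== LOOKUPS ==
["no-route","H0","H1","H0","H2","H1","H2","H1","H0","H2","H2","H0","H0","H3","H0"]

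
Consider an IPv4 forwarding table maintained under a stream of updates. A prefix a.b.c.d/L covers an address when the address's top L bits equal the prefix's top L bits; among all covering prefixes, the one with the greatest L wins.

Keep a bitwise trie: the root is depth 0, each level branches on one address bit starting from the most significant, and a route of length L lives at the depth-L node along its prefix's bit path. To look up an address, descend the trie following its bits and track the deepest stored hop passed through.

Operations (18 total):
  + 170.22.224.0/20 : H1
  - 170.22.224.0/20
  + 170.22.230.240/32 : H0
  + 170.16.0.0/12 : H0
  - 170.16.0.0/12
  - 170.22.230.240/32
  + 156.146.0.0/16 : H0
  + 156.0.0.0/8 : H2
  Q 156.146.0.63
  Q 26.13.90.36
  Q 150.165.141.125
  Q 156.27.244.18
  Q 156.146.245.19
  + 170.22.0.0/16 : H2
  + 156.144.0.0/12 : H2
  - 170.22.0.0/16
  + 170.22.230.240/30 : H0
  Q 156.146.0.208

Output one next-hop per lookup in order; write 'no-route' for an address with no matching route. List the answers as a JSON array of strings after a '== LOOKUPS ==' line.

Process each operation:
  + 170.22.224.0/20 (H1) depth=20
  del 170.22.224.0/20 (clear depth 20)
  + 170.22.230.240/32 (H0) depth=32
  + 170.16.0.0/12 (H0) depth=12
  del 170.16.0.0/12 (clear depth 12)
  del 170.22.230.240/32 (clear depth 32)
  + 156.146.0.0/16 (H0) depth=16
  + 156.0.0.0/8 (H2) depth=8
  ? 156.146.0.63  path d0:-→d1:-→d2:-→d3:-→d4:-→d5:-→d6:-→d7:-→d8:H2→d9:-→d10:-→d11:-→d12:-→d13:-→d14:-→d15:-→d16:H0  best=H0
  ? 26.13.90.36  path d0:-  best=no-route
  ? 150.165.141.125  path d0:-→d1:-→d2:-→d3:-→d4:-  best=no-route
  ? 156.27.244.18  path d0:-→d1:-→d2:-→d3:-→d4:-→d5:-→d6:-→d7:-→d8:H2  best=H2
  ? 156.146.245.19  path d0:-→d1:-→d2:-→d3:-→d4:-→d5:-→d6:-→d7:-→d8:H2→d9:-→d10:-→d11:-→d12:-→d13:-→d14:-→d15:-→d16:H0  best=H0
  + 170.22.0.0/16 (H2) depth=16
  + 156.144.0.0/12 (H2) depth=12
  del 170.22.0.0/16 (clear depth 16)
  + 170.22.230.240/30 (H0) depth=30
  ? 156.146.0.208  path d0:-→d1:-→d2:-→d3:-→d4:-→d5:-→d6:-→d7:-→d8:H2→d9:-→d10:-→d11:-→d12:H2→d13:-→d14:-→d15:-→d16:H0  best=H0

== LOOKUPS ==
["H0","no-route","no-route","H2","H0","H0"]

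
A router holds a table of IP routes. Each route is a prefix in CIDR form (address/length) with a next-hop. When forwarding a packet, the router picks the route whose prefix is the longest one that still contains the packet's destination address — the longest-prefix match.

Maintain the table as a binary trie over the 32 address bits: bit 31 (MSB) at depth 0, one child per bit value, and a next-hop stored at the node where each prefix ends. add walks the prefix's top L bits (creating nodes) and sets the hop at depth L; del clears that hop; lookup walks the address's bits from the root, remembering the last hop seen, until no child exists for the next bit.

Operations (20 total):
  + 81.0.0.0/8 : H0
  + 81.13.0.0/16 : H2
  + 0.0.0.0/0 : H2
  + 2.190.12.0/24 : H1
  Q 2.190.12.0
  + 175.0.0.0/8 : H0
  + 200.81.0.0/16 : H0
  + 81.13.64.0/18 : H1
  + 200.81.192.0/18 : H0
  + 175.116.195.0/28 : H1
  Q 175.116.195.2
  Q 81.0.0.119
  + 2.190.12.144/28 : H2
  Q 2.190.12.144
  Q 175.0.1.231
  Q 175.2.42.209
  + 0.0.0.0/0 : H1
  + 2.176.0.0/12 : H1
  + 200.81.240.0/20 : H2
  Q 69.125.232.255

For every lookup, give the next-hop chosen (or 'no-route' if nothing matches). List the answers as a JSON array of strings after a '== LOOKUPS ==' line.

Apply in order:
  add 81.0.0.0/8 -> H0 at depth 8
  add 81.13.0.0/16 -> H2 at depth 16
  add 0.0.0.0/0 -> H2 at depth 0
  add 2.190.12.0/24 -> H1 at depth 24
  lookup 2.190.12.0: bits 000000101011111000001100 walk d0:H2→d1:-→d2:-→d3:-→d4:-→d5:-→d6:-→d7:-→d8:-→d9:-→d10:-→d11:-→d12:-→d13:-→d14:-→d15:-→d16:-→d17:-→d18:-→d19:-→d20:-→d21:-→d22:-→d23:-→d24:H1 -> H1
  add 175.0.0.0/8 -> H0 at depth 8
  add 200.81.0.0/16 -> H0 at depth 16
  add 81.13.64.0/18 -> H1 at depth 18
  add 200.81.192.0/18 -> H0 at depth 18
  add 175.116.195.0/28 -> H1 at depth 28
  lookup 175.116.195.2: bits 1010111101110100110000110000 walk d0:H2→d1:-→d2:-→d3:-→d4:-→d5:-→d6:-→d7:-→d8:H0→d9:-→d10:-→d11:-→d12:-→d13:-→d14:-→d15:-→d16:-→d17:-→d18:-→d19:-→d20:-→d21:-→d22:-→d23:-→d24:-→d25:-→d26:-→d27:-→d28:H1 -> H1
  lookup 81.0.0.119: bits 010100010000 walk d0:H2→d1:-→d2:-→d3:-→d4:-→d5:-→d6:-→d7:-→d8:H0→d9:-→d10:-→d11:-→d12:- -> H0
  add 2.190.12.144/28 -> H2 at depth 28
  lookup 2.190.12.144: bits 0000001010111110000011001001 walk d0:H2→d1:-→d2:-→d3:-→d4:-→d5:-→d6:-→d7:-→d8:-→d9:-→d10:-→d11:-→d12:-→d13:-→d14:-→d15:-→d16:-→d17:-→d18:-→d19:-→d20:-→d21:-→d22:-→d23:-→d24:H1→d25:-→d26:-→d27:-→d28:H2 -> H2
  lookup 175.0.1.231: bits 101011110 walk d0:H2→d1:-→d2:-→d3:-→d4:-→d5:-→d6:-→d7:-→d8:H0→d9:- -> H0
  lookup 175.2.42.209: bits 101011110 walk d0:H2→d1:-→d2:-→d3:-→d4:-→d5:-→d6:-→d7:-→d8:H0→d9:- -> H0
  add 0.0.0.0/0 -> H1 at depth 0
  add 2.176.0.0/12 -> H1 at depth 12
  add 200.81.240.0/20 -> H2 at depth 20
  lookup 69.125.232.255: bits 010 walk d0:H1→d1:-→d2:-→d3:- -> H1

== LOOKUPS ==
["H1","H1","H0","H2","H0","H0","H1"]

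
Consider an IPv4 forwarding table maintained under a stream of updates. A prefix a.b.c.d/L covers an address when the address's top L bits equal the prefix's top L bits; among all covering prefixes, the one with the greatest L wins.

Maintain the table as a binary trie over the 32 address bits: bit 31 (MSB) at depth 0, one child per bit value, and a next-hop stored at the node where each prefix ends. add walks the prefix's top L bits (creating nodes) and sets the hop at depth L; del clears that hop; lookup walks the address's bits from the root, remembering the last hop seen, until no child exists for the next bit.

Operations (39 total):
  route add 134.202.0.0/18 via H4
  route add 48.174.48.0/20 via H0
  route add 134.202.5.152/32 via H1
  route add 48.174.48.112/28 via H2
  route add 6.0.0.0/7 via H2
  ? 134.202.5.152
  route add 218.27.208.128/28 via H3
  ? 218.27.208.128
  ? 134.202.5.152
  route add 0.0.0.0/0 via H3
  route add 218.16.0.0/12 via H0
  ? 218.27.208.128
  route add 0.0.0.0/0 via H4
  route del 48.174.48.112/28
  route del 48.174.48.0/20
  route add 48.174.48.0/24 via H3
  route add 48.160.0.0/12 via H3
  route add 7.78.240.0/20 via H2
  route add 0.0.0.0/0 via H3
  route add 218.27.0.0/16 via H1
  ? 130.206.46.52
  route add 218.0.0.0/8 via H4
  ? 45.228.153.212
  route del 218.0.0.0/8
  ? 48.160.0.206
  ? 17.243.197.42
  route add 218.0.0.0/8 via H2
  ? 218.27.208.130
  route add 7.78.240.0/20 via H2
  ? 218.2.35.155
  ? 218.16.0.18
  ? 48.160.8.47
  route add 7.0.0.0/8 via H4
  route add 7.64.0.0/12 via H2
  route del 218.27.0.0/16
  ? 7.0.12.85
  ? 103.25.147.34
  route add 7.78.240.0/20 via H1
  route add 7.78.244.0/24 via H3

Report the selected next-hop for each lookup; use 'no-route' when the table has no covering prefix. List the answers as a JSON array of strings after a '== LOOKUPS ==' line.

Apply in order:
  add 134.202.0.0/18 -> H4 at depth 18
  add 48.174.48.0/20 -> H0 at depth 20
  add 134.202.5.152/32 -> H1 at depth 32
  add 48.174.48.112/28 -> H2 at depth 28
  add 6.0.0.0/7 -> H2 at depth 7
  ? 134.202.5.152  path d0:-→d1:-→d2:-→d3:-→d4:-→d5:-→d6:-→d7:-→d8:-→d9:-→d10:-→d11:-→d12:-→d13:-→d14:-→d15:-→d16:-→d17:-→d18:H4→d19:-→d20:-→d21:-→d22:-→d23:-→d24:-→d25:-→d26:-→d27:-→d28:-→d29:-→d30:-→d31:-→d32:H1  best=H1
  add 218.27.208.128/28 -> H3 at depth 28
  ? 218.27.208.128  path d0:-→d1:-→d2:-→d3:-→d4:-→d5:-→d6:-→d7:-→d8:-→d9:-→d10:-→d11:-→d12:-→d13:-→d14:-→d15:-→d16:-→d17:-→d18:-→d19:-→d20:-→d21:-→d22:-→d23:-→d24:-→d25:-→d26:-→d27:-→d28:H3  best=H3
  ? 134.202.5.152  path d0:-→d1:-→d2:-→d3:-→d4:-→d5:-→d6:-→d7:-→d8:-→d9:-→d10:-→d11:-→d12:-→d13:-→d14:-→d15:-→d16:-→d17:-→d18:H4→d19:-→d20:-→d21:-→d22:-→d23:-→d24:-→d25:-→d26:-→d27:-→d28:-→d29:-→d30:-→d31:-→d32:H1  best=H1
  add 0.0.0.0/0 -> H3 at depth 0
  add 218.16.0.0/12 -> H0 at depth 12
  ? 218.27.208.128  path d0:H3→d1:-→d2:-→d3:-→d4:-→d5:-→d6:-→d7:-→d8:-→d9:-→d10:-→d11:-→d12:H0→d13:-→d14:-→d15:-→d16:-→d17:-→d18:-→d19:-→d20:-→d21:-→d22:-→d23:-→d24:-→d25:-→d26:-→d27:-→d28:H3  best=H3
  add 0.0.0.0/0 -> H4 at depth 0
  - 48.174.48.112/28 clear@28
  - 48.174.48.0/20 clear@20
  add 48.174.48.0/24 -> H3 at depth 24
  add 48.160.0.0/12 -> H3 at depth 12
  add 7.78.240.0/20 -> H2 at depth 20
  add 0.0.0.0/0 -> H3 at depth 0
  add 218.27.0.0/16 -> H1 at depth 16
  ? 130.206.46.52  path d0:H3→d1:-→d2:-→d3:-→d4:-→d5:-  best=H3
  add 218.0.0.0/8 -> H4 at depth 8
  ? 45.228.153.212  path d0:H3→d1:-→d2:-→d3:-  best=H3
  - 218.0.0.0/8 clear@8
  ? 48.160.0.206  path d0:H3→d1:-→d2:-→d3:-→d4:-→d5:-→d6:-→d7:-→d8:-→d9:-→d10:-→d11:-→d12:H3  best=H3
  ? 17.243.197.42  path d0:H3→d1:-→d2:-→d3:-  best=H3
  add 218.0.0.0/8 -> H2 at depth 8
  ? 218.27.208.130  path d0:H3→d1:-→d2:-→d3:-→d4:-→d5:-→d6:-→d7:-→d8:H2→d9:-→d10:-→d11:-→d12:H0→d13:-→d14:-→d15:-→d16:H1→d17:-→d18:-→d19:-→d20:-→d21:-→d22:-→d23:-→d24:-→d25:-→d26:-→d27:-→d28:H3  best=H3
  add 7.78.240.0/20 -> H2 at depth 20
  ? 218.2.35.155  path d0:H3→d1:-→d2:-→d3:-→d4:-→d5:-→d6:-→d7:-→d8:H2→d9:-→d10:-→d11:-  best=H2
  ? 218.16.0.18  path d0:H3→d1:-→d2:-→d3:-→d4:-→d5:-→d6:-→d7:-→d8:H2→d9:-→d10:-→d11:-→d12:H0  best=H0
  ? 48.160.8.47  path d0:H3→d1:-→d2:-→d3:-→d4:-→d5:-→d6:-→d7:-→d8:-→d9:-→d10:-→d11:-→d12:H3  best=H3
  add 7.0.0.0/8 -> H4 at depth 8
  add 7.64.0.0/12 -> H2 at depth 12
  - 218.27.0.0/16 clear@16
  ? 7.0.12.85  path d0:H3→d1:-→d2:-→d3:-→d4:-→d5:-→d6:-→d7:H2→d8:H4→d9:-  best=H4
  ? 103.25.147.34  path d0:H3→d1:-  best=H3
  add 7.78.240.0/20 -> H1 at depth 20
  add 7.78.244.0/24 -> H3 at depth 24

== LOOKUPS ==
["H1","H3","H1","H3","H3","H3","H3","H3","H3","H2","H0","H3","H4","H3"]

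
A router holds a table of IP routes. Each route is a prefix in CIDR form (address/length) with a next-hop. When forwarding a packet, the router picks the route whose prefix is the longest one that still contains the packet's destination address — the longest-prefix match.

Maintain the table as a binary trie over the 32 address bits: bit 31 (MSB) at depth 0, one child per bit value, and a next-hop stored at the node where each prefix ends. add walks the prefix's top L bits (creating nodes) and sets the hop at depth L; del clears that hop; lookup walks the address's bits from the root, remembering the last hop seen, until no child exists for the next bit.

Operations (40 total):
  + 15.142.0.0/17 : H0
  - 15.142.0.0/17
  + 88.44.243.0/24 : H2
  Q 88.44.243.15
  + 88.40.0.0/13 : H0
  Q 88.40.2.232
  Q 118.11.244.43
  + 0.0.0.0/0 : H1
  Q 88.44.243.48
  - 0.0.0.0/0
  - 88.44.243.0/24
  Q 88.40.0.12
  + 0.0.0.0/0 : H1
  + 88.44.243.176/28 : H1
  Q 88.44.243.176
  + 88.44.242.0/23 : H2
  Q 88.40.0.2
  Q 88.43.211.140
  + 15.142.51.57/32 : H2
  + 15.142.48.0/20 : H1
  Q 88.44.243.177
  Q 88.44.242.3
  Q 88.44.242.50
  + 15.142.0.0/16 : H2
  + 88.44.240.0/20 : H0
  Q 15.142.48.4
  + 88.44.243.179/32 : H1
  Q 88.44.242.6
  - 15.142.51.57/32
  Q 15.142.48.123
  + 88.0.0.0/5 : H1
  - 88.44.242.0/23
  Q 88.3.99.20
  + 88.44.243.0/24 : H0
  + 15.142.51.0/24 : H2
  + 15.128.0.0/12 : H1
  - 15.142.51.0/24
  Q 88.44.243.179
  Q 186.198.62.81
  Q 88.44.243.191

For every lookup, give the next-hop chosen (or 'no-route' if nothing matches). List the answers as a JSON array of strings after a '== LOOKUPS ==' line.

Process each operation:
  add 15.142.0.0/17 -> H0 at depth 17
  - 15.142.0.0/17 clear@17
  add 88.44.243.0/24 -> H2 at depth 24
  ? 88.44.243.15  path d0:-→d1:-→d2:-→d3:-→d4:-→d5:-→d6:-→d7:-→d8:-→d9:-→d10:-→d11:-→d12:-→d13:-→d14:-→d15:-→d16:-→d17:-→d18:-→d19:-→d20:-→d21:-→d22:-→d23:-→d24:H2  best=H2
  add 88.40.0.0/13 -> H0 at depth 13
  ? 88.40.2.232  path d0:-→d1:-→d2:-→d3:-→d4:-→d5:-→d6:-→d7:-→d8:-→d9:-→d10:-→d11:-→d12:-→d13:H0  best=H0
  ? 118.11.244.43  path d0:-→d1:-→d2:-  best=no-route
  add 0.0.0.0/0 -> H1 at depth 0
  ? 88.44.243.48  path d0:H1→d1:-→d2:-→d3:-→d4:-→d5:-→d6:-→d7:-→d8:-→d9:-→d10:-→d11:-→d12:-→d13:H0→d14:-→d15:-→d16:-→d17:-→d18:-→d19:-→d20:-→d21:-→d22:-→d23:-→d24:H2  best=H2
  - 0.0.0.0/0 clear@0
  - 88.44.243.0/24 clear@24
  ? 88.40.0.12  path d0:-→d1:-→d2:-→d3:-→d4:-→d5:-→d6:-→d7:-→d8:-→d9:-→d10:-→d11:-→d12:-→d13:H0  best=H0
  add 0.0.0.0/0 -> H1 at depth 0
  add 88.44.243.176/28 -> H1 at depth 28
  ? 88.44.243.176  path d0:H1→d1:-→d2:-→d3:-→d4:-→d5:-→d6:-→d7:-→d8:-→d9:-→d10:-→d11:-→d12:-→d13:H0→d14:-→d15:-→d16:-→d17:-→d18:-→d19:-→d20:-→d21:-→d22:-→d23:-→d24:-→d25:-→d26:-→d27:-→d28:H1  best=H1
  add 88.44.242.0/23 -> H2 at depth 23
  ? 88.40.0.2  path d0:H1→d1:-→d2:-→d3:-→d4:-→d5:-→d6:-→d7:-→d8:-→d9:-→d10:-→d11:-→d12:-→d13:H0  best=H0
  ? 88.43.211.140  path d0:H1→d1:-→d2:-→d3:-→d4:-→d5:-→d6:-→d7:-→d8:-→d9:-→d10:-→d11:-→d12:-→d13:H0  best=H0
  add 15.142.51.57/32 -> H2 at depth 32
  add 15.142.48.0/20 -> H1 at depth 20
  ? 88.44.243.177  path d0:H1→d1:-→d2:-→d3:-→d4:-→d5:-→d6:-→d7:-→d8:-→d9:-→d10:-→d11:-→d12:-→d13:H0→d14:-→d15:-→d16:-→d17:-→d18:-→d19:-→d20:-→d21:-→d22:-→d23:H2→d24:-→d25:-→d26:-→d27:-→d28:H1  best=H1
  ? 88.44.242.3  path d0:H1→d1:-→d2:-→d3:-→d4:-→d5:-→d6:-→d7:-→d8:-→d9:-→d10:-→d11:-→d12:-→d13:H0→d14:-→d15:-→d16:-→d17:-→d18:-→d19:-→d20:-→d21:-→d22:-→d23:H2  best=H2
  ? 88.44.242.50  path d0:H1→d1:-→d2:-→d3:-→d4:-→d5:-→d6:-→d7:-→d8:-→d9:-→d10:-→d11:-→d12:-→d13:H0→d14:-→d15:-→d16:-→d17:-→d18:-→d19:-→d20:-→d21:-→d22:-→d23:H2  best=H2
  add 15.142.0.0/16 -> H2 at depth 16
  add 88.44.240.0/20 -> H0 at depth 20
  ? 15.142.48.4  path d0:H1→d1:-→d2:-→d3:-→d4:-→d5:-→d6:-→d7:-→d8:-→d9:-→d10:-→d11:-→d12:-→d13:-→d14:-→d15:-→d16:H2→d17:-→d18:-→d19:-→d20:H1→d21:-→d22:-  best=H1
  add 88.44.243.179/32 -> H1 at depth 32
  ? 88.44.242.6  path d0:H1→d1:-→d2:-→d3:-→d4:-→d5:-→d6:-→d7:-→d8:-→d9:-→d10:-→d11:-→d12:-→d13:H0→d14:-→d15:-→d16:-→d17:-→d18:-→d19:-→d20:H0→d21:-→d22:-→d23:H2  best=H2
  - 15.142.51.57/32 clear@32
  ? 15.142.48.123  path d0:H1→d1:-→d2:-→d3:-→d4:-→d5:-→d6:-→d7:-→d8:-→d9:-→d10:-→d11:-→d12:-→d13:-→d14:-→d15:-→d16:H2→d17:-→d18:-→d19:-→d20:H1→d21:-→d22:-  best=H1
  add 88.0.0.0/5 -> H1 at depth 5
  - 88.44.242.0/23 clear@23
  ? 88.3.99.20  path d0:H1→d1:-→d2:-→d3:-→d4:-→d5:H1→d6:-→d7:-→d8:-→d9:-→d10:-  best=H1
  add 88.44.243.0/24 -> H0 at depth 24
  add 15.142.51.0/24 -> H2 at depth 24
  add 15.128.0.0/12 -> H1 at depth 12
  - 15.142.51.0/24 clear@24
  ? 88.44.243.179  path d0:H1→d1:-→d2:-→d3:-→d4:-→d5:H1→d6:-→d7:-→d8:-→d9:-→d10:-→d11:-→d12:-→d13:H0→d14:-→d15:-→d16:-→d17:-→d18:-→d19:-→d20:H0→d21:-→d22:-→d23:-→d24:H0→d25:-→d26:-→d27:-→d28:H1→d29:-→d30:-→d31:-→d32:H1  best=H1
  ? 186.198.62.81  path d0:H1  best=H1
  ? 88.44.243.191  path d0:H1→d1:-→d2:-→d3:-→d4:-→d5:H1→d6:-→d7:-→d8:-→d9:-→d10:-→d11:-→d12:-→d13:H0→d14:-→d15:-→d16:-→d17:-→d18:-→d19:-→d20:H0→d21:-→d22:-→d23:-→d24:H0→d25:-→d26:-→d27:-→d28:H1  best=H1

== LOOKUPS ==
["H2","H0","no-route","H2","H0","H1","H0","H0","H1","H2","H2","H1","H2","H1","H1","H1","H1","H1"]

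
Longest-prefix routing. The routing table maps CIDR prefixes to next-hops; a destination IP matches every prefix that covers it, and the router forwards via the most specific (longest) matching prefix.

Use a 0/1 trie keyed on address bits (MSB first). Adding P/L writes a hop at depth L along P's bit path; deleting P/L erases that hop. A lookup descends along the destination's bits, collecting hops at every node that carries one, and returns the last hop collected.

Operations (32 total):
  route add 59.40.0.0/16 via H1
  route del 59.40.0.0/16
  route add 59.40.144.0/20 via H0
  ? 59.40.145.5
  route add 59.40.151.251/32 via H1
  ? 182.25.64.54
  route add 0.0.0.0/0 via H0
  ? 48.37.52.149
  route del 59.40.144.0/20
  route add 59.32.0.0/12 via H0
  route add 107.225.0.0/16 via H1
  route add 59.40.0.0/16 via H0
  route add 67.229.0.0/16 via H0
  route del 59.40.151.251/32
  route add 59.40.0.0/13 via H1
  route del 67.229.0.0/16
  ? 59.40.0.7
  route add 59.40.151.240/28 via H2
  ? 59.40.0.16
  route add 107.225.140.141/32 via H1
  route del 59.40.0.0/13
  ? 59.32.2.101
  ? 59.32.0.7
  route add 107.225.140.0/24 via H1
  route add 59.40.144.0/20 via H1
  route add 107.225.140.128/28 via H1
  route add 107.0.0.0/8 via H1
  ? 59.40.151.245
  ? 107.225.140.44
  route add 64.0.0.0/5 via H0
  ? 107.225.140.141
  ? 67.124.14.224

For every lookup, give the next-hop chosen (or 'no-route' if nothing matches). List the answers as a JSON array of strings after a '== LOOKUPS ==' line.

Process each operation:
  add 59.40.0.0/16 -> H1 at depth 16
  del 59.40.0.0/16 (clear depth 16)
  add 59.40.144.0/20 -> H0 at depth 20
  lookup 59.40.145.5: bits 00111011001010001001 walk d0:-→d1:-→d2:-→d3:-→d4:-→d5:-→d6:-→d7:-→d8:-→d9:-→d10:-→d11:-→d12:-→d13:-→d14:-→d15:-→d16:-→d17:-→d18:-→d19:-→d20:H0 -> H0
  add 59.40.151.251/32 -> H1 at depth 32
  lookup 182.25.64.54: bits ε walk d0:- -> no-route
  add 0.0.0.0/0 -> H0 at depth 0
  lookup 48.37.52.149: bits 0011 walk d0:H0→d1:-→d2:-→d3:-→d4:- -> H0
  del 59.40.144.0/20 (clear depth 20)
  add 59.32.0.0/12 -> H0 at depth 12
  add 107.225.0.0/16 -> H1 at depth 16
  add 59.40.0.0/16 -> H0 at depth 16
  add 67.229.0.0/16 -> H0 at depth 16
  del 59.40.151.251/32 (clear depth 32)
  add 59.40.0.0/13 -> H1 at depth 13
  del 67.229.0.0/16 (clear depth 16)
  lookup 59.40.0.7: bits 0011101100101000 walk d0:H0→d1:-→d2:-→d3:-→d4:-→d5:-→d6:-→d7:-→d8:-→d9:-→d10:-→d11:-→d12:H0→d13:H1→d14:-→d15:-→d16:H0 -> H0
  add 59.40.151.240/28 -> H2 at depth 28
  lookup 59.40.0.16: bits 0011101100101000 walk d0:H0→d1:-→d2:-→d3:-→d4:-→d5:-→d6:-→d7:-→d8:-→d9:-→d10:-→d11:-→d12:H0→d13:H1→d14:-→d15:-→d16:H0 -> H0
  add 107.225.140.141/32 -> H1 at depth 32
  del 59.40.0.0/13 (clear depth 13)
  lookup 59.32.2.101: bits 001110110010 walk d0:H0→d1:-→d2:-→d3:-→d4:-→d5:-→d6:-→d7:-→d8:-→d9:-→d10:-→d11:-→d12:H0 -> H0
  lookup 59.32.0.7: bits 001110110010 walk d0:H0→d1:-→d2:-→d3:-→d4:-→d5:-→d6:-→d7:-→d8:-→d9:-→d10:-→d11:-→d12:H0 -> H0
  add 107.225.140.0/24 -> H1 at depth 24
  add 59.40.144.0/20 -> H1 at depth 20
  add 107.225.140.128/28 -> H1 at depth 28
  add 107.0.0.0/8 -> H1 at depth 8
  lookup 59.40.151.245: bits 0011101100101000100101111111 walk d0:H0→d1:-→d2:-→d3:-→d4:-→d5:-→d6:-→d7:-→d8:-→d9:-→d10:-→d11:-→d12:H0→d13:-→d14:-→d15:-→d16:H0→d17:-→d18:-→d19:-→d20:H1→d21:-→d22:-→d23:-→d24:-→d25:-→d26:-→d27:-→d28:H2 -> H2
  lookup 107.225.140.44: bits 011010111110000110001100 walk d0:H0→d1:-→d2:-→d3:-→d4:-→d5:-→d6:-→d7:-→d8:H1→d9:-→d10:-→d11:-→d12:-→d13:-→d14:-→d15:-→d16:H1→d17:-→d18:-→d19:-→d20:-→d21:-→d22:-→d23:-→d24:H1 -> H1
  add 64.0.0.0/5 -> H0 at depth 5
  lookup 107.225.140.141: bits 01101011111000011000110010001101 walk d0:H0→d1:-→d2:-→d3:-→d4:-→d5:-→d6:-→d7:-→d8:H1→d9:-→d10:-→d11:-→d12:-→d13:-→d14:-→d15:-→d16:H1→d17:-→d18:-→d19:-→d20:-→d21:-→d22:-→d23:-→d24:H1→d25:-→d26:-→d27:-→d28:H1→d29:-→d30:-→d31:-→d32:H1 -> H1
  lookup 67.124.14.224: bits 01000011 walk d0:H0→d1:-→d2:-→d3:-→d4:-→d5:H0→d6:-→d7:-→d8:- -> H0

== LOOKUPS ==
["H0","no-route","H0","H0","H0","H0","H0","H2","H1","H1","H0"]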